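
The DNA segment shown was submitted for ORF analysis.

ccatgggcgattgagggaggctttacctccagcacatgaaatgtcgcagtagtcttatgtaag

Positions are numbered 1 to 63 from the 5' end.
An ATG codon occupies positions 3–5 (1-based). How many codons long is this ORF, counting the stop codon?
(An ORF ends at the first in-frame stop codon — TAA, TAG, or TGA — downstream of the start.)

4

Codons from position 3: ATG (3–5), GGC (6–8), GAT (9–11), TGA (12–14).
TGA is the first in-frame stop; that's 4 codons including the stop.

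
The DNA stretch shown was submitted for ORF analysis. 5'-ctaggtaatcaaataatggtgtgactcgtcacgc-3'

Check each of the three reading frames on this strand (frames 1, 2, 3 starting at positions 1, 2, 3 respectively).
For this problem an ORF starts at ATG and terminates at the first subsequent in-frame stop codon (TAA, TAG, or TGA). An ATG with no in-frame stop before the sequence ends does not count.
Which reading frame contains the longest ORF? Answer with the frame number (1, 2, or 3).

Frame 1: CTA GGT AAT CAA ATA ATG GTG TGA CTC GTC ACG — ATG at 16, stop TGA at 22 → 9 nt.
Frame 2: TAG GTA ATC AAA TAA TGG TGT GAC TCG TCA CGC — no ATG→stop ORF.
Frame 3: AGG TAA TCA AAT AAT GGT GTG ACT CGT CAC — no ATG→stop ORF.
Longest ORF is 9 nt in frame 1 (positions 16–24).

1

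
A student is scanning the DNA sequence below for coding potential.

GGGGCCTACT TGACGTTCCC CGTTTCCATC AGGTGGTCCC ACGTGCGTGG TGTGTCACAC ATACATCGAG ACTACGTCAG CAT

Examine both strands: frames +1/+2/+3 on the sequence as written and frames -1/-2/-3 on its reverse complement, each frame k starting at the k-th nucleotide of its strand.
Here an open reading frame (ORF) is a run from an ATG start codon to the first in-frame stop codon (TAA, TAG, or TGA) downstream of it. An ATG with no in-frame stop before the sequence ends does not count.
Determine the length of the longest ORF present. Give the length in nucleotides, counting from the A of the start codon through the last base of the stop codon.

Reverse complement (5'→3'): ATGCTGACGTAGTCTCGATGTATGTGTGACACACCACGCACGTGGGACCACCTGATGGAAACGGGGAACGTCAAGTAGGCCCC
Frame +1: GGG GCC TAC TTG ACG TTC CCC GTT TCC ATC AGG TGG TCC CAC GTG CGT GGT GTG TCA CAC ATA CAT CGA GAC TAC GTC AGC — no ATG→stop ORF.
Frame +2: GGG CCT ACT TGA CGT TCC CCG TTT CCA TCA GGT GGT CCC ACG TGC GTG GTG TGT CAC ACA TAC ATC GAG ACT ACG TCA GCA — no ATG→stop ORF.
Frame +3: GGC CTA CTT GAC GTT CCC CGT TTC CAT CAG GTG GTC CCA CGT GCG TGG TGT GTC ACA CAT ACA TCG AGA CTA CGT CAG CAT — no ATG→stop ORF.
Frame -1: ATG CTG ACG TAG TCT CGA TGT ATG TGT GAC ACA CCA CGC ACG TGG GAC CAC CTG ATG GAA ACG GGG AAC GTC AAG TAG GCC — ATG at 1, stop TAG at 10 → 12 nt; ATG at 22, stop TAG at 76 → 57 nt; ATG at 55, stop TAG at 76 → 24 nt.
Frame -2: TGC TGA CGT AGT CTC GAT GTA TGT GTG ACA CAC CAC GCA CGT GGG ACC ACC TGA TGG AAA CGG GGA ACG TCA AGT AGG CCC — no ATG→stop ORF.
Frame -3: GCT GAC GTA GTC TCG ATG TAT GTG TGA CAC ACC ACG CAC GTG GGA CCA CCT GAT GGA AAC GGG GAA CGT CAA GTA GGC CCC — ATG at 18, stop TGA at 27 → 12 nt.
Longest: frame -1, positions 22–78, 57 nt = 19 codons = 18 aa. → 57 nucleotides.

57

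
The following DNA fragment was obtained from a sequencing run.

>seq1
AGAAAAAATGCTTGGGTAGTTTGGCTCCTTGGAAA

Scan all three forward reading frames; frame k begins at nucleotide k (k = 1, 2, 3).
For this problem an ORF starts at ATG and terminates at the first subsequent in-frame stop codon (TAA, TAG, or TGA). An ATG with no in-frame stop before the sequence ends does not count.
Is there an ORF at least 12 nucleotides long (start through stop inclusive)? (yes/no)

Frame 1: AGA AAA AAT GCT TGG GTA GTT TGG CTC CTT GGA — no ATG→stop ORF.
Frame 2: GAA AAA ATG CTT GGG TAG TTT GGC TCC TTG GAA — ATG at 8, stop TAG at 17 → 12 nt.
Frame 3: AAA AAA TGC TTG GGT AGT TTG GCT CCT TGG AAA — no ATG→stop ORF.
Frame 2 has an ORF of 12 nucleotides (positions 8–19) ≥ 12, so yes.

yes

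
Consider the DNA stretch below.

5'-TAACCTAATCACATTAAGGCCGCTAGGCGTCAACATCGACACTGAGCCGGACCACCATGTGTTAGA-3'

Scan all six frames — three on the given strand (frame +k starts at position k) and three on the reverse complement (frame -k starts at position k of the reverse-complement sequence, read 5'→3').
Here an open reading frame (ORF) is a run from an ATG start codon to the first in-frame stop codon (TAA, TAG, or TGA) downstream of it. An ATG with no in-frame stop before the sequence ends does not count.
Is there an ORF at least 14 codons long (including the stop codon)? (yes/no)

no

Reverse complement (5'→3'): TCTAACACATGGTGGTCCGGCTCAGTGTCGATGTTGACGCCTAGCGGCCTTAATGTGATTAGGTTA
Frame +1: TAA CCT AAT CAC ATT AAG GCC GCT AGG CGT CAA CAT CGA CAC TGA GCC GGA CCA CCA TGT GTT AGA — no ATG→stop ORF.
Frame +2: AAC CTA ATC ACA TTA AGG CCG CTA GGC GTC AAC ATC GAC ACT GAG CCG GAC CAC CAT GTG TTA — no ATG→stop ORF.
Frame +3: ACC TAA TCA CAT TAA GGC CGC TAG GCG TCA ACA TCG ACA CTG AGC CGG ACC ACC ATG TGT TAG — ATG at 57, stop TAG at 63 → 9 nt.
Frame -1: TCT AAC ACA TGG TGG TCC GGC TCA GTG TCG ATG TTG ACG CCT AGC GGC CTT AAT GTG ATT AGG TTA — no ATG→stop ORF.
Frame -2: CTA ACA CAT GGT GGT CCG GCT CAG TGT CGA TGT TGA CGC CTA GCG GCC TTA ATG TGA TTA GGT — ATG at 53, stop TGA at 56 → 6 nt.
Frame -3: TAA CAC ATG GTG GTC CGG CTC AGT GTC GAT GTT GAC GCC TAG CGG CCT TAA TGT GAT TAG GTT — ATG at 9, stop TAG at 42 → 36 nt.
Largest ORF found is 12 codons < 14, so no.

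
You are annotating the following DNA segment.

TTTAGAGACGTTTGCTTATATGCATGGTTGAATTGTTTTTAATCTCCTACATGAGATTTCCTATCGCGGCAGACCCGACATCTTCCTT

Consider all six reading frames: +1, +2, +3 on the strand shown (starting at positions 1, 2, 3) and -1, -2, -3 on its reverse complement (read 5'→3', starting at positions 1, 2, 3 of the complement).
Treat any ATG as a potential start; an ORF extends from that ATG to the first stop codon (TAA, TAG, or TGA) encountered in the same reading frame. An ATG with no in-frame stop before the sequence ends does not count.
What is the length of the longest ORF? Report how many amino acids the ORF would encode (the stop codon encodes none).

Reverse complement (5'→3'): AAGGAAGATGTCGGGTCTGCCGCGATAGGAAATCTCATGTAGGAGATTAAAAACAATTCAACCATGCATATAAGCAAACGTCTCTAAA
Frame +1: TTT AGA GAC GTT TGC TTA TAT GCA TGG TTG AAT TGT TTT TAA TCT CCT ACA TGA GAT TTC CTA TCG CGG CAG ACC CGA CAT CTT CCT — no ATG→stop ORF.
Frame +2: TTA GAG ACG TTT GCT TAT ATG CAT GGT TGA ATT GTT TTT AAT CTC CTA CAT GAG ATT TCC TAT CGC GGC AGA CCC GAC ATC TTC CTT — ATG at 20, stop TGA at 29 → 12 nt.
Frame +3: TAG AGA CGT TTG CTT ATA TGC ATG GTT GAA TTG TTT TTA ATC TCC TAC ATG AGA TTT CCT ATC GCG GCA GAC CCG ACA TCT TCC — no ATG→stop ORF.
Frame -1: AAG GAA GAT GTC GGG TCT GCC GCG ATA GGA AAT CTC ATG TAG GAG ATT AAA AAC AAT TCA ACC ATG CAT ATA AGC AAA CGT CTC TAA — ATG at 37, stop TAG at 40 → 6 nt; ATG at 64, stop TAA at 85 → 24 nt.
Frame -2: AGG AAG ATG TCG GGT CTG CCG CGA TAG GAA ATC TCA TGT AGG AGA TTA AAA ACA ATT CAA CCA TGC ATA TAA GCA AAC GTC TCT AAA — ATG at 8, stop TAG at 26 → 21 nt.
Frame -3: GGA AGA TGT CGG GTC TGC CGC GAT AGG AAA TCT CAT GTA GGA GAT TAA AAA CAA TTC AAC CAT GCA TAT AAG CAA ACG TCT CTA — no ATG→stop ORF.
Longest: frame -1, positions 64–87, 24 nt = 8 codons = 7 aa. → 7 amino acids.

7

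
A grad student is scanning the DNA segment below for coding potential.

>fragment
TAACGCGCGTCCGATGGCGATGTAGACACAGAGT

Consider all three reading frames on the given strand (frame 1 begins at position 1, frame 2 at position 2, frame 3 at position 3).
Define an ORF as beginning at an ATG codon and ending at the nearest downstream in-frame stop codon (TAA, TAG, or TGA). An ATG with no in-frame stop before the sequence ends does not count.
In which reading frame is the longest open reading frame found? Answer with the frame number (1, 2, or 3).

Frame 1: TAA CGC GCG TCC GAT GGC GAT GTA GAC ACA GAG — no ATG→stop ORF.
Frame 2: AAC GCG CGT CCG ATG GCG ATG TAG ACA CAG AGT — ATG at 14, stop TAG at 23 → 12 nt; ATG at 20, stop TAG at 23 → 6 nt.
Frame 3: ACG CGC GTC CGA TGG CGA TGT AGA CAC AGA — no ATG→stop ORF.
Longest ORF is 12 nt in frame 2 (positions 14–25).

2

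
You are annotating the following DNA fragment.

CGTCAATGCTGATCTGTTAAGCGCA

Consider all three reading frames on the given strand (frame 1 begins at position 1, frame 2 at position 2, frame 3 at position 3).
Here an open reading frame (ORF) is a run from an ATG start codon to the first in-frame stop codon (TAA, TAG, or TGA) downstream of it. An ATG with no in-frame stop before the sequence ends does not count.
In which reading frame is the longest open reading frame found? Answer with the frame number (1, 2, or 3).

Frame 1: CGT CAA TGC TGA TCT GTT AAG CGC — no ATG→stop ORF.
Frame 2: GTC AAT GCT GAT CTG TTA AGC GCA — no ATG→stop ORF.
Frame 3: TCA ATG CTG ATC TGT TAA GCG — ATG at 6, stop TAA at 18 → 15 nt.
Longest ORF is 15 nt in frame 3 (positions 6–20).

3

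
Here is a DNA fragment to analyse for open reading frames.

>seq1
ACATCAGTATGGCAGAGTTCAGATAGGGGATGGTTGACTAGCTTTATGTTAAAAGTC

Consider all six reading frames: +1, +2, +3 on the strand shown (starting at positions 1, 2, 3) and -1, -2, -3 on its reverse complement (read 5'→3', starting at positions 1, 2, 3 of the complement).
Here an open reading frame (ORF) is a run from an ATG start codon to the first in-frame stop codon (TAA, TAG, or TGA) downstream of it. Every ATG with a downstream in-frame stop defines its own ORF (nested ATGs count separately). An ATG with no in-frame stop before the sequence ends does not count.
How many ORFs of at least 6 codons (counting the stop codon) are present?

Reverse complement (5'→3'): GACTTTTAACATAAAGCTAGTCAACCATCCCCTATCTGAACTCTGCCATACTGATGT
Frame +1: ACA TCA GTA TGG CAG AGT TCA GAT AGG GGA TGG TTG ACT AGC TTT ATG TTA AAA GTC — no ATG→stop ORF.
Frame +2: CAT CAG TAT GGC AGA GTT CAG ATA GGG GAT GGT TGA CTA GCT TTA TGT TAA AAG — no ATG→stop ORF.
Frame +3: ATC AGT ATG GCA GAG TTC AGA TAG GGG ATG GTT GAC TAG CTT TAT GTT AAA AGT — ATG at 9, stop TAG at 24 → 18 nt; ATG at 30, stop TAG at 39 → 12 nt.
Frame -1: GAC TTT TAA CAT AAA GCT AGT CAA CCA TCC CCT ATC TGA ACT CTG CCA TAC TGA TGT — no ATG→stop ORF.
Frame -2: ACT TTT AAC ATA AAG CTA GTC AAC CAT CCC CTA TCT GAA CTC TGC CAT ACT GAT — no ATG→stop ORF.
Frame -3: CTT TTA ACA TAA AGC TAG TCA ACC ATC CCC TAT CTG AAC TCT GCC ATA CTG ATG — no ATG→stop ORF.
ORFs ≥ 6 codons: frame +3 9–26 (6 codons). Count = 1.

1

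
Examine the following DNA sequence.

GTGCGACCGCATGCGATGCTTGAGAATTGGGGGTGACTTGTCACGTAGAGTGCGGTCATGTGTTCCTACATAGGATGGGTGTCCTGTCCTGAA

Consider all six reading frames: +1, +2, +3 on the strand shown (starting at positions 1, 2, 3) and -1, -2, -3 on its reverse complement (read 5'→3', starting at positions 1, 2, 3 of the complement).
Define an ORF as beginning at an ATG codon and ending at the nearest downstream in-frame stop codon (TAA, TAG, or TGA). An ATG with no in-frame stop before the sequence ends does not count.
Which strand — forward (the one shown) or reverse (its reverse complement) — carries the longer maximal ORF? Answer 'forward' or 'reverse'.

forward

Reverse complement (5'→3'): TTCAGGACAGGACACCCATCCTATGTAGGAACACATGACCGCACTCTACGTGACAAGTCACCCCCAATTCTCAAGCATCGCATGCGGTCGCAC
Frame +1: GTG CGA CCG CAT GCG ATG CTT GAG AAT TGG GGG TGA CTT GTC ACG TAG AGT GCG GTC ATG TGT TCC TAC ATA GGA TGG GTG TCC TGT CCT GAA — ATG at 16, stop TGA at 34 → 21 nt.
Frame +2: TGC GAC CGC ATG CGA TGC TTG AGA ATT GGG GGT GAC TTG TCA CGT AGA GTG CGG TCA TGT GTT CCT ACA TAG GAT GGG TGT CCT GTC CTG — ATG at 11, stop TAG at 71 → 63 nt.
Frame +3: GCG ACC GCA TGC GAT GCT TGA GAA TTG GGG GTG ACT TGT CAC GTA GAG TGC GGT CAT GTG TTC CTA CAT AGG ATG GGT GTC CTG TCC TGA — ATG at 75, stop TGA at 90 → 18 nt.
Frame -1: TTC AGG ACA GGA CAC CCA TCC TAT GTA GGA ACA CAT GAC CGC ACT CTA CGT GAC AAG TCA CCC CCA ATT CTC AAG CAT CGC ATG CGG TCG CAC — no ATG→stop ORF.
Frame -2: TCA GGA CAG GAC ACC CAT CCT ATG TAG GAA CAC ATG ACC GCA CTC TAC GTG ACA AGT CAC CCC CAA TTC TCA AGC ATC GCA TGC GGT CGC — ATG at 23, stop TAG at 26 → 6 nt.
Frame -3: CAG GAC AGG ACA CCC ATC CTA TGT AGG AAC ACA TGA CCG CAC TCT ACG TGA CAA GTC ACC CCC AAT TCT CAA GCA TCG CAT GCG GTC GCA — no ATG→stop ORF.
Forward-strand max 63 nt; reverse-strand max 6 nt. The forward strand has the longer ORF.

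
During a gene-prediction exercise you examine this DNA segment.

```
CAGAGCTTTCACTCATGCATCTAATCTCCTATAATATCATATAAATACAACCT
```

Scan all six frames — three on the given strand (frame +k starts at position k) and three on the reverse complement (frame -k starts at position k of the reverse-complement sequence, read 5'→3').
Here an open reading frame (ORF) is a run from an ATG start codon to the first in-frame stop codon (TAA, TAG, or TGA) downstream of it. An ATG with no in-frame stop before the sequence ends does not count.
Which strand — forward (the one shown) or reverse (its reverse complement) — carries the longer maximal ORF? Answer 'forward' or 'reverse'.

Reverse complement (5'→3'): AGGTTGTATTTATATGATATTATAGGAGATTAGATGCATGAGTGAAAGCTCTG
Frame +1: CAG AGC TTT CAC TCA TGC ATC TAA TCT CCT ATA ATA TCA TAT AAA TAC AAC — no ATG→stop ORF.
Frame +2: AGA GCT TTC ACT CAT GCA TCT AAT CTC CTA TAA TAT CAT ATA AAT ACA ACC — no ATG→stop ORF.
Frame +3: GAG CTT TCA CTC ATG CAT CTA ATC TCC TAT AAT ATC ATA TAA ATA CAA CCT — ATG at 15, stop TAA at 42 → 30 nt.
Frame -1: AGG TTG TAT TTA TAT GAT ATT ATA GGA GAT TAG ATG CAT GAG TGA AAG CTC — ATG at 34, stop TGA at 43 → 12 nt.
Frame -2: GGT TGT ATT TAT ATG ATA TTA TAG GAG ATT AGA TGC ATG AGT GAA AGC TCT — ATG at 14, stop TAG at 23 → 12 nt.
Frame -3: GTT GTA TTT ATA TGA TAT TAT AGG AGA TTA GAT GCA TGA GTG AAA GCT CTG — no ATG→stop ORF.
Forward-strand max 30 nt; reverse-strand max 12 nt. The forward strand has the longer ORF.

forward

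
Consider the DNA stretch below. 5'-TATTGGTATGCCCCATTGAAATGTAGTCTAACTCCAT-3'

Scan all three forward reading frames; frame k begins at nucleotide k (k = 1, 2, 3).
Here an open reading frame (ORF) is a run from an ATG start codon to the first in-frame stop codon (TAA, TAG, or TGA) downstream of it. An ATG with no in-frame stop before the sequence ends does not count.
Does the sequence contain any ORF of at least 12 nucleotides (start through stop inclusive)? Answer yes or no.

yes

Frame 1: TAT TGG TAT GCC CCA TTG AAA TGT AGT CTA ACT CCA — no ATG→stop ORF.
Frame 2: ATT GGT ATG CCC CAT TGA AAT GTA GTC TAA CTC CAT — ATG at 8, stop TGA at 17 → 12 nt.
Frame 3: TTG GTA TGC CCC ATT GAA ATG TAG TCT AAC TCC — ATG at 21, stop TAG at 24 → 6 nt.
Frame 2 has an ORF of 12 nucleotides (positions 8–19) ≥ 12, so yes.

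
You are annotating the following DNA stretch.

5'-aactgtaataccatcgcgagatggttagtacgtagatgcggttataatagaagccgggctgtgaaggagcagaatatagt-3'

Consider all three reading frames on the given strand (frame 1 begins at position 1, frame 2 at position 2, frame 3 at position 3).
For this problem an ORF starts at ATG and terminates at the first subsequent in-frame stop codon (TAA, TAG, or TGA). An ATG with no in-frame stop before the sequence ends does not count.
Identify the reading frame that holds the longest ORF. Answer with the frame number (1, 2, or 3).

3

Frame 1: AAC TGT AAT ACC ATC GCG AGA TGG TTA GTA CGT AGA TGC GGT TAT AAT AGA AGC CGG GCT GTG AAG GAG CAG AAT ATA — no ATG→stop ORF.
Frame 2: ACT GTA ATA CCA TCG CGA GAT GGT TAG TAC GTA GAT GCG GTT ATA ATA GAA GCC GGG CTG TGA AGG AGC AGA ATA TAG — no ATG→stop ORF.
Frame 3: CTG TAA TAC CAT CGC GAG ATG GTT AGT ACG TAG ATG CGG TTA TAA TAG AAG CCG GGC TGT GAA GGA GCA GAA TAT AGT — ATG at 21, stop TAG at 33 → 15 nt; ATG at 36, stop TAA at 45 → 12 nt.
Longest ORF is 15 nt in frame 3 (positions 21–35).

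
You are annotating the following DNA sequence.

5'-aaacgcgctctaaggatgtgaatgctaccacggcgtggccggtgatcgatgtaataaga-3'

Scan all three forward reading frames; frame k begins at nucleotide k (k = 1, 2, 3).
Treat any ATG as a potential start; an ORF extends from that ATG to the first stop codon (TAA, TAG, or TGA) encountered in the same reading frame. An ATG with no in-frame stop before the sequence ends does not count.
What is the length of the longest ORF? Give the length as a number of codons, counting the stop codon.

Frame 1: AAA CGC GCT CTA AGG ATG TGA ATG CTA CCA CGG CGT GGC CGG TGA TCG ATG TAA TAA — ATG at 16, stop TGA at 19 → 6 nt; ATG at 22, stop TGA at 43 → 24 nt; ATG at 49, stop TAA at 52 → 6 nt.
Frame 2: AAC GCG CTC TAA GGA TGT GAA TGC TAC CAC GGC GTG GCC GGT GAT CGA TGT AAT AAG — no ATG→stop ORF.
Frame 3: ACG CGC TCT AAG GAT GTG AAT GCT ACC ACG GCG TGG CCG GTG ATC GAT GTA ATA AGA — no ATG→stop ORF.
Longest: frame 1, positions 22–45, 24 nt = 8 codons = 7 aa. → 8 codons.

8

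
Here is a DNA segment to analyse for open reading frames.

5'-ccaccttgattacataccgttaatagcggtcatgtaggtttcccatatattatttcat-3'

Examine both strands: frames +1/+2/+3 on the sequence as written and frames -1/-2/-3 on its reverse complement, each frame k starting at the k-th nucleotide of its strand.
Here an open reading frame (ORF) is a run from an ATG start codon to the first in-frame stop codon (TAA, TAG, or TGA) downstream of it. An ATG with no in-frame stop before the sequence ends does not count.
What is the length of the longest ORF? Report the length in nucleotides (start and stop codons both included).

Reverse complement (5'→3'): ATGAAATAATATATGGGAAACCTACATGACCGCTATTAACGGTATGTAATCAAGGTGG
Frame +1: CCA CCT TGA TTA CAT ACC GTT AAT AGC GGT CAT GTA GGT TTC CCA TAT ATT ATT TCA — no ATG→stop ORF.
Frame +2: CAC CTT GAT TAC ATA CCG TTA ATA GCG GTC ATG TAG GTT TCC CAT ATA TTA TTT CAT — ATG at 32, stop TAG at 35 → 6 nt.
Frame +3: ACC TTG ATT ACA TAC CGT TAA TAG CGG TCA TGT AGG TTT CCC ATA TAT TAT TTC — no ATG→stop ORF.
Frame -1: ATG AAA TAA TAT ATG GGA AAC CTA CAT GAC CGC TAT TAA CGG TAT GTA ATC AAG GTG — ATG at 1, stop TAA at 7 → 9 nt; ATG at 13, stop TAA at 37 → 27 nt.
Frame -2: TGA AAT AAT ATA TGG GAA ACC TAC ATG ACC GCT ATT AAC GGT ATG TAA TCA AGG TGG — ATG at 26, stop TAA at 47 → 24 nt; ATG at 44, stop TAA at 47 → 6 nt.
Frame -3: GAA ATA ATA TAT GGG AAA CCT ACA TGA CCG CTA TTA ACG GTA TGT AAT CAA GGT — no ATG→stop ORF.
Longest: frame -1, positions 13–39, 27 nt = 9 codons = 8 aa. → 27 nucleotides.

27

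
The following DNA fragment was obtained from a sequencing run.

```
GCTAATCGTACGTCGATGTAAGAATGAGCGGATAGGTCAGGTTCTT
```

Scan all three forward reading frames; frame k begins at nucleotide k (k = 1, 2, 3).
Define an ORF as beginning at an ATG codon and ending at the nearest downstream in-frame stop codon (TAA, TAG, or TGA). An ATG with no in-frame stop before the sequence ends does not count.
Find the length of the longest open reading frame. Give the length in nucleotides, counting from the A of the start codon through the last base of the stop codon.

12

Frame 1: GCT AAT CGT ACG TCG ATG TAA GAA TGA GCG GAT AGG TCA GGT TCT — ATG at 16, stop TAA at 19 → 6 nt.
Frame 2: CTA ATC GTA CGT CGA TGT AAG AAT GAG CGG ATA GGT CAG GTT CTT — no ATG→stop ORF.
Frame 3: TAA TCG TAC GTC GAT GTA AGA ATG AGC GGA TAG GTC AGG TTC — ATG at 24, stop TAG at 33 → 12 nt.
Longest: frame 3, positions 24–35, 12 nt = 4 codons = 3 aa. → 12 nucleotides.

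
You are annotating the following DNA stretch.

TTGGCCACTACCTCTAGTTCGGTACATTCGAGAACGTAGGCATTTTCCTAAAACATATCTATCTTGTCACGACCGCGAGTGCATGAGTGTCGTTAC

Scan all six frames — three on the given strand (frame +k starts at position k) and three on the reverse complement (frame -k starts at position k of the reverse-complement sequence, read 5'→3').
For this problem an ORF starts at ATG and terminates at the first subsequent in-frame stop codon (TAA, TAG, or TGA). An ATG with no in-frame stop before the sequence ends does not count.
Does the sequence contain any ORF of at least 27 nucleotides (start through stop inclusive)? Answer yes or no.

Reverse complement (5'→3'): GTAACGACACTCATGCACTCGCGGTCGTGACAAGATAGATATGTTTTAGGAAAATGCCTACGTTCTCGAATGTACCGAACTAGAGGTAGTGGCCAA
Frame +1: TTG GCC ACT ACC TCT AGT TCG GTA CAT TCG AGA ACG TAG GCA TTT TCC TAA AAC ATA TCT ATC TTG TCA CGA CCG CGA GTG CAT GAG TGT CGT TAC — no ATG→stop ORF.
Frame +2: TGG CCA CTA CCT CTA GTT CGG TAC ATT CGA GAA CGT AGG CAT TTT CCT AAA ACA TAT CTA TCT TGT CAC GAC CGC GAG TGC ATG AGT GTC GTT — no ATG→stop ORF.
Frame +3: GGC CAC TAC CTC TAG TTC GGT ACA TTC GAG AAC GTA GGC ATT TTC CTA AAA CAT ATC TAT CTT GTC ACG ACC GCG AGT GCA TGA GTG TCG TTA — no ATG→stop ORF.
Frame -1: GTA ACG ACA CTC ATG CAC TCG CGG TCG TGA CAA GAT AGA TAT GTT TTA GGA AAA TGC CTA CGT TCT CGA ATG TAC CGA ACT AGA GGT AGT GGC CAA — ATG at 13, stop TGA at 28 → 18 nt.
Frame -2: TAA CGA CAC TCA TGC ACT CGC GGT CGT GAC AAG ATA GAT ATG TTT TAG GAA AAT GCC TAC GTT CTC GAA TGT ACC GAA CTA GAG GTA GTG GCC — ATG at 41, stop TAG at 47 → 9 nt.
Frame -3: AAC GAC ACT CAT GCA CTC GCG GTC GTG ACA AGA TAG ATA TGT TTT AGG AAA ATG CCT ACG TTC TCG AAT GTA CCG AAC TAG AGG TAG TGG CCA — ATG at 54, stop TAG at 81 → 30 nt.
Frame -3 has an ORF of 30 nucleotides (positions 54–83) ≥ 27, so yes.

yes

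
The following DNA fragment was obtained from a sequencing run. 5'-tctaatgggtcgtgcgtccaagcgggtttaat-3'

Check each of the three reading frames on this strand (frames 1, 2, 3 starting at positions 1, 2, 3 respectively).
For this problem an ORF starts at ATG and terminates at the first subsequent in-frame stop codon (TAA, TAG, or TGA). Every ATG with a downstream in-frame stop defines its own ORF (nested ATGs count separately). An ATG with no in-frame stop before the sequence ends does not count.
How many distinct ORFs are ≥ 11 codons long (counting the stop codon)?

Frame 1: TCT AAT GGG TCG TGC GTC CAA GCG GGT TTA — no ATG→stop ORF.
Frame 2: CTA ATG GGT CGT GCG TCC AAG CGG GTT TAA — ATG at 5, stop TAA at 29 → 27 nt.
Frame 3: TAA TGG GTC GTG CGT CCA AGC GGG TTT AAT — no ATG→stop ORF.
No ORF reaches 11 codons. Count = 0.

0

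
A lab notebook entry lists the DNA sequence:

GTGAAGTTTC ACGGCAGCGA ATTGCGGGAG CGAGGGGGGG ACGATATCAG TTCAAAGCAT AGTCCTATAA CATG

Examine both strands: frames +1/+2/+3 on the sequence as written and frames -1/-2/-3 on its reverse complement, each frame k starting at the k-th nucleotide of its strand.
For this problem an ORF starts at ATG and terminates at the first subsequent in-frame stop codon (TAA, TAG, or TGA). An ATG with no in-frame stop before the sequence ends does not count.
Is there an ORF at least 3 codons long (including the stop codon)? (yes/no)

yes

Reverse complement (5'→3'): CATGTTATAGGACTATGCTTTGAACTGATATCGTCCCCCCCTCGCTCCCGCAATTCGCTGCCGTGAAACTTCAC
Frame +1: GTG AAG TTT CAC GGC AGC GAA TTG CGG GAG CGA GGG GGG GAC GAT ATC AGT TCA AAG CAT AGT CCT ATA ACA — no ATG→stop ORF.
Frame +2: TGA AGT TTC ACG GCA GCG AAT TGC GGG AGC GAG GGG GGG ACG ATA TCA GTT CAA AGC ATA GTC CTA TAA CAT — no ATG→stop ORF.
Frame +3: GAA GTT TCA CGG CAG CGA ATT GCG GGA GCG AGG GGG GGA CGA TAT CAG TTC AAA GCA TAG TCC TAT AAC ATG — no ATG→stop ORF.
Frame -1: CAT GTT ATA GGA CTA TGC TTT GAA CTG ATA TCG TCC CCC CCT CGC TCC CGC AAT TCG CTG CCG TGA AAC TTC — no ATG→stop ORF.
Frame -2: ATG TTA TAG GAC TAT GCT TTG AAC TGA TAT CGT CCC CCC CTC GCT CCC GCA ATT CGC TGC CGT GAA ACT TCA — ATG at 2, stop TAG at 8 → 9 nt.
Frame -3: TGT TAT AGG ACT ATG CTT TGA ACT GAT ATC GTC CCC CCC TCG CTC CCG CAA TTC GCT GCC GTG AAA CTT CAC — ATG at 15, stop TGA at 21 → 9 nt.
Frame -2 has an ORF of 3 codons (positions 2–10) ≥ 3, so yes.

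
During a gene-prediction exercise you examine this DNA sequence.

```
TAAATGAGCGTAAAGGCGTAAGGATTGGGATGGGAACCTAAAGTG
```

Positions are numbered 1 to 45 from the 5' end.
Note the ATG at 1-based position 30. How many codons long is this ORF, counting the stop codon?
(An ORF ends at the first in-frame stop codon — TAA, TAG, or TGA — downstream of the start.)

Codons from position 30: ATG (30–32), GGA (33–35), ACC (36–38), TAA (39–41).
TAA is the first in-frame stop; that's 4 codons including the stop.

4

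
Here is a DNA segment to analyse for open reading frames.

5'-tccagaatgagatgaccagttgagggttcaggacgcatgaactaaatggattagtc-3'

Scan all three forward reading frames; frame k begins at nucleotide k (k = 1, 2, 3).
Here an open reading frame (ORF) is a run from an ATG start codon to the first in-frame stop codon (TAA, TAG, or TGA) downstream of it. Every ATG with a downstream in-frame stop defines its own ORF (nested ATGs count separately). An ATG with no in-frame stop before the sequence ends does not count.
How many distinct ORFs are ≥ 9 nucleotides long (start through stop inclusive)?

4

Frame 1: TCC AGA ATG AGA TGA CCA GTT GAG GGT TCA GGA CGC ATG AAC TAA ATG GAT TAG — ATG at 7, stop TGA at 13 → 9 nt; ATG at 37, stop TAA at 43 → 9 nt; ATG at 46, stop TAG at 52 → 9 nt.
Frame 2: CCA GAA TGA GAT GAC CAG TTG AGG GTT CAG GAC GCA TGA ACT AAA TGG ATT AGT — no ATG→stop ORF.
Frame 3: CAG AAT GAG ATG ACC AGT TGA GGG TTC AGG ACG CAT GAA CTA AAT GGA TTA GTC — ATG at 12, stop TGA at 21 → 12 nt.
ORFs ≥ 9 nucleotides: frame 1 7–15 (9 nucleotides), frame 1 37–45 (9 nucleotides), frame 1 46–54 (9 nucleotides), frame 3 12–23 (12 nucleotides). Count = 4.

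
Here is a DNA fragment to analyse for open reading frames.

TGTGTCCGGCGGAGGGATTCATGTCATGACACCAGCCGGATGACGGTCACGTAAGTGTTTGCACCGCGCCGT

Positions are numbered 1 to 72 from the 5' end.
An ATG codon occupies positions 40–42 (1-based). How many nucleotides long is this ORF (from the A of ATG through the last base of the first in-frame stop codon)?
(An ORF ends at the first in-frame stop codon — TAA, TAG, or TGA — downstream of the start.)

Codons from position 40: ATG (40–42), ACG (43–45), GTC (46–48), ACG (49–51), TAA (52–54).
TAA is the first in-frame stop; ORF spans 40–54, 15 nucleotides.

15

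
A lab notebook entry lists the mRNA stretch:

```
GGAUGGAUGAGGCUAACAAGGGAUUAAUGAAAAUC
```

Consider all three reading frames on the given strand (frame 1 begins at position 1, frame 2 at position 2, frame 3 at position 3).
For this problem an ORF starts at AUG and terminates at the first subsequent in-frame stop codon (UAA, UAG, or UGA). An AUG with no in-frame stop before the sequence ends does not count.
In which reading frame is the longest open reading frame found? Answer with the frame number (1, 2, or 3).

Frame 1: GGA UGG AUG AGG CUA ACA AGG GAU UAA UGA AAA — AUG at 7, stop UAA at 25 → 21 nt.
Frame 2: GAU GGA UGA GGC UAA CAA GGG AUU AAU GAA AAU — no AUG→stop ORF.
Frame 3: AUG GAU GAG GCU AAC AAG GGA UUA AUG AAA AUC — no AUG→stop ORF.
Longest ORF is 21 nt in frame 1 (positions 7–27).

1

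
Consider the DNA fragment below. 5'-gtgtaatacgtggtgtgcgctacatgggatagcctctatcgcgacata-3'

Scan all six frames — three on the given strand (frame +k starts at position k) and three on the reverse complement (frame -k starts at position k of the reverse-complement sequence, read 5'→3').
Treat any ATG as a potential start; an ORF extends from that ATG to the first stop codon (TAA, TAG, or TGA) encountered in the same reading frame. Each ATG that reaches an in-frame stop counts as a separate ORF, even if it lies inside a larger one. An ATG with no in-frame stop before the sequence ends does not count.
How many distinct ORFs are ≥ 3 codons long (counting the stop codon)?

2

Reverse complement (5'→3'): TATGTCGCGATAGAGGCTATCCCATGTAGCGCACACCACGTATTACAC
Frame +1: GTG TAA TAC GTG GTG TGC GCT ACA TGG GAT AGC CTC TAT CGC GAC ATA — no ATG→stop ORF.
Frame +2: TGT AAT ACG TGG TGT GCG CTA CAT GGG ATA GCC TCT ATC GCG ACA — no ATG→stop ORF.
Frame +3: GTA ATA CGT GGT GTG CGC TAC ATG GGA TAG CCT CTA TCG CGA CAT — ATG at 24, stop TAG at 30 → 9 nt.
Frame -1: TAT GTC GCG ATA GAG GCT ATC CCA TGT AGC GCA CAC CAC GTA TTA CAC — no ATG→stop ORF.
Frame -2: ATG TCG CGA TAG AGG CTA TCC CAT GTA GCG CAC ACC ACG TAT TAC — ATG at 2, stop TAG at 11 → 12 nt.
Frame -3: TGT CGC GAT AGA GGC TAT CCC ATG TAG CGC ACA CCA CGT ATT ACA — ATG at 24, stop TAG at 27 → 6 nt.
ORFs ≥ 3 codons: frame +3 24–32 (3 codons), frame -2 2–13 (4 codons). Count = 2.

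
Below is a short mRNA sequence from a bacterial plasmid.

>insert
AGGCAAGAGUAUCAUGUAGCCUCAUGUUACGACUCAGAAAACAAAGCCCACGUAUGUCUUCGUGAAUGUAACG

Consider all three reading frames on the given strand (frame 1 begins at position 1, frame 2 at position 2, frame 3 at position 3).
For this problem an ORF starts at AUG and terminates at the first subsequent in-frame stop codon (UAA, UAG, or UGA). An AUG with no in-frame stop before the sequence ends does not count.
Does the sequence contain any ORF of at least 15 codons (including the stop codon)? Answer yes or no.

no

Frame 1: AGG CAA GAG UAU CAU GUA GCC UCA UGU UAC GAC UCA GAA AAC AAA GCC CAC GUA UGU CUU CGU GAA UGU AAC — no AUG→stop ORF.
Frame 2: GGC AAG AGU AUC AUG UAG CCU CAU GUU ACG ACU CAG AAA ACA AAG CCC ACG UAU GUC UUC GUG AAU GUA ACG — AUG at 14, stop UAG at 17 → 6 nt.
Frame 3: GCA AGA GUA UCA UGU AGC CUC AUG UUA CGA CUC AGA AAA CAA AGC CCA CGU AUG UCU UCG UGA AUG UAA — AUG at 24, stop UGA at 63 → 42 nt; AUG at 54, stop UGA at 63 → 12 nt; AUG at 66, stop UAA at 69 → 6 nt.
Largest ORF found is 14 codons < 15, so no.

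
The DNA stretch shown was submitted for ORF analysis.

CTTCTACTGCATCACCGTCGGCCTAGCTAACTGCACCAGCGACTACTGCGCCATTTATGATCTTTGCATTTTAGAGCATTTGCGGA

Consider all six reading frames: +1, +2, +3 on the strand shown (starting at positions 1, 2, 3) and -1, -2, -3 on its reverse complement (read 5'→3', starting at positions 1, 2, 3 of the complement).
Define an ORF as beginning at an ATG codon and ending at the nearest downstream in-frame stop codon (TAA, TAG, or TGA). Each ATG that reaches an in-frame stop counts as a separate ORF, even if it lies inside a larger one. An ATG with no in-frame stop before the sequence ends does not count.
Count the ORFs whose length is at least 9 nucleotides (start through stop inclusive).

5

Reverse complement (5'→3'): TCCGCAAATGCTCTAAAATGCAAAGATCATAAATGGCGCAGTAGTCGCTGGTGCAGTTAGCTAGGCCGACGGTGATGCAGTAGAAG
Frame +1: CTT CTA CTG CAT CAC CGT CGG CCT AGC TAA CTG CAC CAG CGA CTA CTG CGC CAT TTA TGA TCT TTG CAT TTT AGA GCA TTT GCG — no ATG→stop ORF.
Frame +2: TTC TAC TGC ATC ACC GTC GGC CTA GCT AAC TGC ACC AGC GAC TAC TGC GCC ATT TAT GAT CTT TGC ATT TTA GAG CAT TTG CGG — no ATG→stop ORF.
Frame +3: TCT ACT GCA TCA CCG TCG GCC TAG CTA ACT GCA CCA GCG ACT ACT GCG CCA TTT ATG ATC TTT GCA TTT TAG AGC ATT TGC GGA — ATG at 57, stop TAG at 72 → 18 nt.
Frame -1: TCC GCA AAT GCT CTA AAA TGC AAA GAT CAT AAA TGG CGC AGT AGT CGC TGG TGC AGT TAG CTA GGC CGA CGG TGA TGC AGT AGA — no ATG→stop ORF.
Frame -2: CCG CAA ATG CTC TAA AAT GCA AAG ATC ATA AAT GGC GCA GTA GTC GCT GGT GCA GTT AGC TAG GCC GAC GGT GAT GCA GTA GAA — ATG at 8, stop TAA at 14 → 9 nt.
Frame -3: CGC AAA TGC TCT AAA ATG CAA AGA TCA TAA ATG GCG CAG TAG TCG CTG GTG CAG TTA GCT AGG CCG ACG GTG ATG CAG TAG AAG — ATG at 18, stop TAA at 30 → 15 nt; ATG at 33, stop TAG at 42 → 12 nt; ATG at 75, stop TAG at 81 → 9 nt.
ORFs ≥ 9 nucleotides: frame +3 57–74 (18 nucleotides), frame -2 8–16 (9 nucleotides), frame -3 18–32 (15 nucleotides), frame -3 33–44 (12 nucleotides), frame -3 75–83 (9 nucleotides). Count = 5.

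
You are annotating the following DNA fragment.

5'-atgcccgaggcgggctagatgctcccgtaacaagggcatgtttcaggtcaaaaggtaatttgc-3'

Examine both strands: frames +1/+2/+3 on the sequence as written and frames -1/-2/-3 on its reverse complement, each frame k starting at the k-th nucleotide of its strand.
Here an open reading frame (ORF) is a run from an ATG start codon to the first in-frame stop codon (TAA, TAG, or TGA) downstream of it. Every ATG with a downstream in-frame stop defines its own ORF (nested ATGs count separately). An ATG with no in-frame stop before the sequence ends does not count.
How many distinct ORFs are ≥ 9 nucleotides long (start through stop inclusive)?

Reverse complement (5'→3'): GCAAATTACCTTTTGACCTGAAACATGCCCTTGTTACGGGAGCATCTAGCCCGCCTCGGGCAT
Frame +1: ATG CCC GAG GCG GGC TAG ATG CTC CCG TAA CAA GGG CAT GTT TCA GGT CAA AAG GTA ATT TGC — ATG at 1, stop TAG at 16 → 18 nt; ATG at 19, stop TAA at 28 → 12 nt.
Frame +2: TGC CCG AGG CGG GCT AGA TGC TCC CGT AAC AAG GGC ATG TTT CAG GTC AAA AGG TAA TTT — ATG at 38, stop TAA at 56 → 21 nt.
Frame +3: GCC CGA GGC GGG CTA GAT GCT CCC GTA ACA AGG GCA TGT TTC AGG TCA AAA GGT AAT TTG — no ATG→stop ORF.
Frame -1: GCA AAT TAC CTT TTG ACC TGA AAC ATG CCC TTG TTA CGG GAG CAT CTA GCC CGC CTC GGG CAT — no ATG→stop ORF.
Frame -2: CAA ATT ACC TTT TGA CCT GAA ACA TGC CCT TGT TAC GGG AGC ATC TAG CCC GCC TCG GGC — no ATG→stop ORF.
Frame -3: AAA TTA CCT TTT GAC CTG AAA CAT GCC CTT GTT ACG GGA GCA TCT AGC CCG CCT CGG GCA — no ATG→stop ORF.
ORFs ≥ 9 nucleotides: frame +1 1–18 (18 nucleotides), frame +1 19–30 (12 nucleotides), frame +2 38–58 (21 nucleotides). Count = 3.

3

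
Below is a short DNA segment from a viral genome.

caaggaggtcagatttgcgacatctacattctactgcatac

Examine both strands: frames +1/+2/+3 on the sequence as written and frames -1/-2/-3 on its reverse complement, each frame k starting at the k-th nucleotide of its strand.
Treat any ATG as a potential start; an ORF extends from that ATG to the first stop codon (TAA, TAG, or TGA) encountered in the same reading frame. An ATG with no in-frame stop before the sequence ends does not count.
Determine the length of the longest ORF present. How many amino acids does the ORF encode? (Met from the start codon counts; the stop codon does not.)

4

Reverse complement (5'→3'): GTATGCAGTAGAATGTAGATGTCGCAAATCTGACCTCCTTG
Frame +1: CAA GGA GGT CAG ATT TGC GAC ATC TAC ATT CTA CTG CAT — no ATG→stop ORF.
Frame +2: AAG GAG GTC AGA TTT GCG ACA TCT ACA TTC TAC TGC ATA — no ATG→stop ORF.
Frame +3: AGG AGG TCA GAT TTG CGA CAT CTA CAT TCT ACT GCA TAC — no ATG→stop ORF.
Frame -1: GTA TGC AGT AGA ATG TAG ATG TCG CAA ATC TGA CCT CCT — ATG at 13, stop TAG at 16 → 6 nt; ATG at 19, stop TGA at 31 → 15 nt.
Frame -2: TAT GCA GTA GAA TGT AGA TGT CGC AAA TCT GAC CTC CTT — no ATG→stop ORF.
Frame -3: ATG CAG TAG AAT GTA GAT GTC GCA AAT CTG ACC TCC TTG — ATG at 3, stop TAG at 9 → 9 nt.
Longest: frame -1, positions 19–33, 15 nt = 5 codons = 4 aa. → 4 amino acids.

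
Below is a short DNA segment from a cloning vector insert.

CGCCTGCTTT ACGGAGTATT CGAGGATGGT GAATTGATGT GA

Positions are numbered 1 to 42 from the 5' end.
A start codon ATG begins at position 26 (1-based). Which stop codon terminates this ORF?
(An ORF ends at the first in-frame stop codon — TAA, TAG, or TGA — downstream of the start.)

TGA

Codons from position 26: ATG (26–28), GTG (29–31), AAT (32–34), TGA (35–37).
The first in-frame stop codon is TGA.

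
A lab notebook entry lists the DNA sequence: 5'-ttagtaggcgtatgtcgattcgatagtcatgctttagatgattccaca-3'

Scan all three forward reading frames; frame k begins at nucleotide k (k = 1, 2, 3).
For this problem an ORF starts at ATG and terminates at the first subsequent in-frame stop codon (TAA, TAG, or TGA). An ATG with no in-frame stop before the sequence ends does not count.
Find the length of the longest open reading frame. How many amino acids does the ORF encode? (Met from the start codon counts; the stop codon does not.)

4

Frame 1: TTA GTA GGC GTA TGT CGA TTC GAT AGT CAT GCT TTA GAT GAT TCC ACA — no ATG→stop ORF.
Frame 2: TAG TAG GCG TAT GTC GAT TCG ATA GTC ATG CTT TAG ATG ATT CCA — ATG at 29, stop TAG at 35 → 9 nt.
Frame 3: AGT AGG CGT ATG TCG ATT CGA TAG TCA TGC TTT AGA TGA TTC CAC — ATG at 12, stop TAG at 24 → 15 nt.
Longest: frame 3, positions 12–26, 15 nt = 5 codons = 4 aa. → 4 amino acids.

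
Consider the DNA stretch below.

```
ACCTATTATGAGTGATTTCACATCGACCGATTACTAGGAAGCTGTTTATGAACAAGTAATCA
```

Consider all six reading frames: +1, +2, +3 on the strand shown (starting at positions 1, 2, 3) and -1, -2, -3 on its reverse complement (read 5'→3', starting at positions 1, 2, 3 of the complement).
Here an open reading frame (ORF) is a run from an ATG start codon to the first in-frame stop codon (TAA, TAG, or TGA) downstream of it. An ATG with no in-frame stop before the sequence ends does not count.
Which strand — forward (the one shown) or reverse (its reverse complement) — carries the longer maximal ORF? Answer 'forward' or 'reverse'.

forward

Reverse complement (5'→3'): TGATTACTTGTTCATAAACAGCTTCCTAGTAATCGGTCGATGTGAAATCACTCATAATAGGT
Frame +1: ACC TAT TAT GAG TGA TTT CAC ATC GAC CGA TTA CTA GGA AGC TGT TTA TGA ACA AGT AAT — no ATG→stop ORF.
Frame +2: CCT ATT ATG AGT GAT TTC ACA TCG ACC GAT TAC TAG GAA GCT GTT TAT GAA CAA GTA ATC — ATG at 8, stop TAG at 35 → 30 nt.
Frame +3: CTA TTA TGA GTG ATT TCA CAT CGA CCG ATT ACT AGG AAG CTG TTT ATG AAC AAG TAA TCA — ATG at 48, stop TAA at 57 → 12 nt.
Frame -1: TGA TTA CTT GTT CAT AAA CAG CTT CCT AGT AAT CGG TCG ATG TGA AAT CAC TCA TAA TAG — ATG at 40, stop TGA at 43 → 6 nt.
Frame -2: GAT TAC TTG TTC ATA AAC AGC TTC CTA GTA ATC GGT CGA TGT GAA ATC ACT CAT AAT AGG — no ATG→stop ORF.
Frame -3: ATT ACT TGT TCA TAA ACA GCT TCC TAG TAA TCG GTC GAT GTG AAA TCA CTC ATA ATA GGT — no ATG→stop ORF.
Forward-strand max 30 nt; reverse-strand max 6 nt. The forward strand has the longer ORF.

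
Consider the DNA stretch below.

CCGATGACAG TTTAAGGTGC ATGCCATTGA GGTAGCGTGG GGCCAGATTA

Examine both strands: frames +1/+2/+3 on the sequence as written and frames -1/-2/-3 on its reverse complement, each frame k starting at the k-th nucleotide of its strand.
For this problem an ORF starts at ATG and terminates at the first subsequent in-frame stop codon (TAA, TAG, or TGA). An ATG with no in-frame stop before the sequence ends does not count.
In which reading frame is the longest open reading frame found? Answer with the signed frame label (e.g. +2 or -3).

+3

Reverse complement (5'→3'): TAATCTGGCCCCACGCTACCTCAATGGCATGCACCTTAAACTGTCATCGG
Frame +1: CCG ATG ACA GTT TAA GGT GCA TGC CAT TGA GGT AGC GTG GGG CCA GAT — ATG at 4, stop TAA at 13 → 12 nt.
Frame +2: CGA TGA CAG TTT AAG GTG CAT GCC ATT GAG GTA GCG TGG GGC CAG ATT — no ATG→stop ORF.
Frame +3: GAT GAC AGT TTA AGG TGC ATG CCA TTG AGG TAG CGT GGG GCC AGA TTA — ATG at 21, stop TAG at 33 → 15 nt.
Frame -1: TAA TCT GGC CCC ACG CTA CCT CAA TGG CAT GCA CCT TAA ACT GTC ATC — no ATG→stop ORF.
Frame -2: AAT CTG GCC CCA CGC TAC CTC AAT GGC ATG CAC CTT AAA CTG TCA TCG — no ATG→stop ORF.
Frame -3: ATC TGG CCC CAC GCT ACC TCA ATG GCA TGC ACC TTA AAC TGT CAT CGG — no ATG→stop ORF.
Longest ORF is 15 nt in frame +3 (positions 21–35).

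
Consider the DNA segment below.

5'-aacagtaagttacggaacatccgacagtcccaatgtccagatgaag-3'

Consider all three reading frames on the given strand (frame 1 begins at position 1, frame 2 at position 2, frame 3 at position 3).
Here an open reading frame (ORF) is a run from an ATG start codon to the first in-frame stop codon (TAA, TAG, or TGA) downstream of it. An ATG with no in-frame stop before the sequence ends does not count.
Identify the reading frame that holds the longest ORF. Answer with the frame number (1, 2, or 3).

Frame 1: AAC AGT AAG TTA CGG AAC ATC CGA CAG TCC CAA TGT CCA GAT GAA — no ATG→stop ORF.
Frame 2: ACA GTA AGT TAC GGA ACA TCC GAC AGT CCC AAT GTC CAG ATG AAG — no ATG→stop ORF.
Frame 3: CAG TAA GTT ACG GAA CAT CCG ACA GTC CCA ATG TCC AGA TGA — ATG at 33, stop TGA at 42 → 12 nt.
Longest ORF is 12 nt in frame 3 (positions 33–44).

3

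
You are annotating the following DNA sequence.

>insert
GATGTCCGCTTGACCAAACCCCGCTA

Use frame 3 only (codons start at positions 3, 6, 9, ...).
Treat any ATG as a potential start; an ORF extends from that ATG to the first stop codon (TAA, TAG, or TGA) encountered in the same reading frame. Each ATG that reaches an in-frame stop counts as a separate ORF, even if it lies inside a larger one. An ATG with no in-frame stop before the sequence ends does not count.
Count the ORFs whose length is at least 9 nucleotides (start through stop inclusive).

Frame 3: TGT CCG CTT GAC CAA ACC CCG CTA — no ATG→stop ORF.
No ORF reaches 9 nucleotides. Count = 0.

0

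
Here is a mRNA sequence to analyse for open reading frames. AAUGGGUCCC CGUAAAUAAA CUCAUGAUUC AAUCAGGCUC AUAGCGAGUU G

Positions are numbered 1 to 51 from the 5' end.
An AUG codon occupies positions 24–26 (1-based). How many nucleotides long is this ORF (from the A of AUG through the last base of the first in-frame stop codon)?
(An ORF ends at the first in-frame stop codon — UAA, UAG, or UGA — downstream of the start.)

Codons from position 24: AUG (24–26), AUU (27–29), CAA (30–32), UCA (33–35), GGC (36–38), UCA (39–41), UAG (42–44).
UAG is the first in-frame stop; ORF spans 24–44, 21 nucleotides.

21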